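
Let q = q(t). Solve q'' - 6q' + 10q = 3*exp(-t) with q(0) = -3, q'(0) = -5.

q = 3*exp(-t)/17 - 54*cos(t)*exp(3*t)/17 + 80*exp(3*t)*sin(t)/17

Characteristic equation r² - 6r + 10 = 0 has discriminant (-6)² - 4·(10) = -4 < 0, so r = 3 ± i.
Hence q_h = C1*cos(t)*exp(3*t) + C2*exp(3*t)*sin(t).
Try q_p = A*exp(-t). Substituting into the equation and dividing by exp(-t) gives A = 3/17, so q_p = 3*exp(-t)/17.
General solution: q = 3*exp(-t)/17 + C1*cos(t)*exp(3*t) + C2*exp(3*t)*sin(t).
Apply the initial conditions: q(0) = 3/17 + C1 = -3 and q'(0) = -3/17 + C2 + 3*C1 = -5. Solving gives C1 = -54/17, C2 = 80/17.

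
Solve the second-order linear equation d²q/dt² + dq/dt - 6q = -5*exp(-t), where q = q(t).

Characteristic equation r² + r - 6 = 0 factors as (r + 3)(r - 2) = 0, so r = -3, 2.
Hence q_h = C1*exp(-3*t) + C2*exp(2*t).
Try q_p = A*exp(-t). Substituting into the equation and dividing by exp(-t) gives A = 5/6, so q_p = 5*exp(-t)/6.

q = 5*exp(-t)/6 + C1*exp(-3*t) + C2*exp(2*t)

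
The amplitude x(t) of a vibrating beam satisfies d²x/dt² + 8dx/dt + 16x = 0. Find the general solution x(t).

x = C1*exp(-4*t) + C2*t*exp(-4*t)

Characteristic equation r² + 8r + 16 = 0 has discriminant (8)² - 4·(16) = 0, so r = -4 is a repeated root.
Hence x_h = (C1 + C2*t)*exp(-4*t).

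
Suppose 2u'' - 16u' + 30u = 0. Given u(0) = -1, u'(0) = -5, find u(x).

Divide through by 2: u'' - 8u' + 15u = 0.
Characteristic equation r² - 8r + 15 = 0 factors as (r - 3)(r - 5) = 0, so r = 3, 5.
Hence u_h = C1*exp(3*x) + C2*exp(5*x).
Apply the initial conditions: u(0) = C1 + C2 = -1 and u'(0) = 3*C1 + 5*C2 = -5. Solving gives C1 = 0, C2 = -1.

u = -exp(5*x)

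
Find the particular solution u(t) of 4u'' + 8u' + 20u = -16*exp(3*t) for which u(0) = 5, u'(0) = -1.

Divide through by 4: u'' + 2u' + 5u = -4*exp(3*t).
Characteristic equation r² + 2r + 5 = 0 has discriminant (2)² - 4·(5) = -16 < 0, so r = -1 ± 2i.
Hence u_h = C1*cos(2*t)*exp(-t) + C2*exp(-t)*sin(2*t).
Try u_p = A*exp(3*t). Substituting into the equation and dividing by exp(3*t) gives A = -1/5, so u_p = -exp(3*t)/5.
General solution: u = -exp(3*t)/5 + C1*cos(2*t)*exp(-t) + C2*exp(-t)*sin(2*t).
Apply the initial conditions: u(0) = -1/5 + C1 = 5 and u'(0) = -3/5 - C1 + 2*C2 = -1. Solving gives C1 = 26/5, C2 = 12/5.

u = -exp(3*t)/5 + 12*exp(-t)*sin(2*t)/5 + 26*cos(2*t)*exp(-t)/5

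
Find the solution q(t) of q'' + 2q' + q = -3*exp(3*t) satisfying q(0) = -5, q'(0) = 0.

Characteristic equation r² + 2r + 1 = 0 has discriminant (2)² - 4·(1) = 0, so r = -1 is a repeated root.
Hence q_h = (C1 + C2*t)*exp(-t).
Try q_p = A*exp(3*t). Substituting into the equation and dividing by exp(3*t) gives A = -3/16, so q_p = -3*exp(3*t)/16.
General solution: q = -3*exp(3*t)/16 + C1*exp(-t) + C2*t*exp(-t).
Apply the initial conditions: q(0) = -3/16 + C1 = -5 and q'(0) = -9/16 + C2 - C1 = 0. Solving gives C1 = -77/16, C2 = -17/4.

q = -77*exp(-t)/16 - 3*exp(3*t)/16 - 17*t*exp(-t)/4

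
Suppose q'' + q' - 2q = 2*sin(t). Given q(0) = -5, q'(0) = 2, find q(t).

q = -37*exp(-2*t)/15 - 7*exp(t)/3 - 3*sin(t)/5 - cos(t)/5

Characteristic equation r² + r - 2 = 0 factors as (r - 1)(r + 2) = 0, so r = 1, -2.
Hence q_h = C1*exp(t) + C2*exp(-2*t).
Try q_p = A*cos(t) + B*sin(t). Substituting and equating the coefficients of cos(t) and sin(t) gives A = -1/5, B = -3/5, so q_p = -3*sin(t)/5 - cos(t)/5.
General solution: q = -3*sin(t)/5 - cos(t)/5 + C1*exp(t) + C2*exp(-2*t).
Apply the initial conditions: q(0) = -1/5 + C1 + C2 = -5 and q'(0) = -3/5 + C1 - 2*C2 = 2. Solving gives C1 = -7/3, C2 = -37/15.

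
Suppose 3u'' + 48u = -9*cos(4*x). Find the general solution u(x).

Divide through by 3: u'' + 16u = -3*cos(4*x).
Characteristic equation r² + 16 = 0 has discriminant (0)² - 4·(16) = -64 < 0, so r = ± 4i.
Hence u_h = C1*cos(4*x) + C2*sin(4*x).
Since ±4i are characteristic roots, multiply the trial by x. Try u_p = x*(A*cos(4*x) + B*sin(4*x)). Substituting and equating the coefficients of cos(4x) and sin(4x) gives A = 0, B = -3/8, so u_p = -3*x*sin(4*x)/8.

u = C1*cos(4*x) + C2*sin(4*x) - 3*x*sin(4*x)/8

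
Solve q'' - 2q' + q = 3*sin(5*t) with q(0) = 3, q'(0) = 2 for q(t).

q = -18*sin(5*t)/169 + 15*cos(5*t)/338 + 999*exp(t)/338 - 11*t*exp(t)/26

Characteristic equation r² - 2r + 1 = 0 has discriminant (-2)² - 4·(1) = 0, so r = 1 is a repeated root.
Hence q_h = (C1 + C2*t)*exp(t).
Try q_p = A*cos(5*t) + B*sin(5*t). Substituting and equating the coefficients of cos(5t) and sin(5t) gives A = 15/338, B = -18/169, so q_p = -18*sin(5*t)/169 + 15*cos(5*t)/338.
General solution: q = -18*sin(5*t)/169 + 15*cos(5*t)/338 + C1*exp(t) + C2*t*exp(t).
Apply the initial conditions: q(0) = 15/338 + C1 = 3 and q'(0) = -90/169 + C1 + C2 = 2. Solving gives C1 = 999/338, C2 = -11/26.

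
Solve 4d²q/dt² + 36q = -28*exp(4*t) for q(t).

Divide through by 4: q'' + 9q = -7*exp(4*t).
Characteristic equation r² + 9 = 0 has discriminant (0)² - 4·(9) = -36 < 0, so r = ± 3i.
Hence q_h = C1*cos(3*t) + C2*sin(3*t).
Try q_p = A*exp(4*t). Substituting into the equation and dividing by exp(4*t) gives A = -7/25, so q_p = -7*exp(4*t)/25.

q = -7*exp(4*t)/25 + C1*cos(3*t) + C2*sin(3*t)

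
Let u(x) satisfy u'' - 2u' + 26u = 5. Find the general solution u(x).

Characteristic equation r² - 2r + 26 = 0 has discriminant (-2)² - 4·(26) = -100 < 0, so r = 1 ± 5i.
Hence u_h = C1*cos(5*x)*exp(x) + C2*exp(x)*sin(5*x).
For the particular solution try u_p = A0. Substituting and matching coefficients of each power of x gives A0 = 5/26, so u_p = 5/26.

u = 5/26 + C1*cos(5*x)*exp(x) + C2*exp(x)*sin(5*x)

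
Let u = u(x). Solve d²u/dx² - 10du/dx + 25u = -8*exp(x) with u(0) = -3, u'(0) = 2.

u = -5*exp(5*x)/2 - exp(x)/2 + 15*x*exp(5*x)

Characteristic equation r² - 10r + 25 = 0 has discriminant (-10)² - 4·(25) = 0, so r = 5 is a repeated root.
Hence u_h = (C1 + C2*x)*exp(5*x).
Try u_p = A*exp(x). Substituting into the equation and dividing by exp(x) gives A = -1/2, so u_p = -exp(x)/2.
General solution: u = -exp(x)/2 + C1*exp(5*x) + C2*x*exp(5*x).
Apply the initial conditions: u(0) = -1/2 + C1 = -3 and u'(0) = -1/2 + C2 + 5*C1 = 2. Solving gives C1 = -5/2, C2 = 15.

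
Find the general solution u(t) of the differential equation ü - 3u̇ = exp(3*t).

u = C2 + C1*exp(3*t) + t*exp(3*t)/3

Characteristic equation r² - 3r = 0 factors as (r - 3)r = 0, so r = 3, 0.
Hence u_h = C1*exp(3*t) + C2.
Since exp(3*t) solves the homogeneous equation (r = 3 is a root of multiplicity 1), multiply the trial by t. Try u_p = A*t*exp(3*t). Substituting into the equation and dividing by exp(3*t) gives A = 1/3, so u_p = t*exp(3*t)/3.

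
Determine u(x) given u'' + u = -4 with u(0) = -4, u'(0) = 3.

u = -4 + 3*sin(x)

Characteristic equation r² + 1 = 0 has discriminant (0)² - 4·(1) = -4 < 0, so r = ± i.
Hence u_h = C1*cos(x) + C2*sin(x).
For the particular solution try u_p = A0. Substituting and matching coefficients of each power of x gives A0 = -4, so u_p = -4.
General solution: u = -4 + C1*cos(x) + C2*sin(x).
Apply the initial conditions: u(0) = -4 + C1 = -4 and u'(0) = C2 = 3. Solving gives C1 = 0, C2 = 3.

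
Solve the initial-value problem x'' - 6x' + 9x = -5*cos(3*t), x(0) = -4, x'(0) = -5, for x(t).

x = -4*exp(3*t) + 5*sin(3*t)/18 + 37*t*exp(3*t)/6

Characteristic equation r² - 6r + 9 = 0 has discriminant (-6)² - 4·(9) = 0, so r = 3 is a repeated root.
Hence x_h = (C1 + C2*t)*exp(3*t).
Try x_p = A*cos(3*t) + B*sin(3*t). Substituting and equating the coefficients of cos(3t) and sin(3t) gives A = 0, B = 5/18, so x_p = 5*sin(3*t)/18.
General solution: x = 5*sin(3*t)/18 + C1*exp(3*t) + C2*t*exp(3*t).
Apply the initial conditions: x(0) = C1 = -4 and x'(0) = 5/6 + C2 + 3*C1 = -5. Solving gives C1 = -4, C2 = 37/6.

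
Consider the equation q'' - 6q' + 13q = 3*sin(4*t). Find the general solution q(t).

Characteristic equation r² - 6r + 13 = 0 has discriminant (-6)² - 4·(13) = -16 < 0, so r = 3 ± 2i.
Hence q_h = C1*cos(2*t)*exp(3*t) + C2*exp(3*t)*sin(2*t).
Try q_p = A*cos(4*t) + B*sin(4*t). Substituting and equating the coefficients of cos(4t) and sin(4t) gives A = 8/65, B = -1/65, so q_p = -sin(4*t)/65 + 8*cos(4*t)/65.

q = -sin(4*t)/65 + 8*cos(4*t)/65 + C1*cos(2*t)*exp(3*t) + C2*exp(3*t)*sin(2*t)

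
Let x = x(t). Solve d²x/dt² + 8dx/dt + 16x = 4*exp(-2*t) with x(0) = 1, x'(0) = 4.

x = 6*t*exp(-4*t) + exp(-2*t)

Characteristic equation r² + 8r + 16 = 0 has discriminant (8)² - 4·(16) = 0, so r = -4 is a repeated root.
Hence x_h = (C1 + C2*t)*exp(-4*t).
Try x_p = A*exp(-2*t). Substituting into the equation and dividing by exp(-2*t) gives A = 1, so x_p = exp(-2*t).
General solution: x = C1*exp(-4*t) + C2*t*exp(-4*t) + exp(-2*t).
Apply the initial conditions: x(0) = 1 + C1 = 1 and x'(0) = -2 + C2 - 4*C1 = 4. Solving gives C1 = 0, C2 = 6.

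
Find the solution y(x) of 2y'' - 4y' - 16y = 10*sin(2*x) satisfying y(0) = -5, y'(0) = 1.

y = -89*exp(-2*x)/24 - 17*exp(4*x)/12 - 3*sin(2*x)/8 + cos(2*x)/8

Divide through by 2: y'' - 2y' - 8y = 5*sin(2*x).
Characteristic equation r² - 2r - 8 = 0 factors as (r + 2)(r - 4) = 0, so r = -2, 4.
Hence y_h = C1*exp(-2*x) + C2*exp(4*x).
Try y_p = A*cos(2*x) + B*sin(2*x). Substituting and equating the coefficients of cos(2x) and sin(2x) gives A = 1/8, B = -3/8, so y_p = -3*sin(2*x)/8 + cos(2*x)/8.
General solution: y = -3*sin(2*x)/8 + cos(2*x)/8 + C1*exp(-2*x) + C2*exp(4*x).
Apply the initial conditions: y(0) = 1/8 + C1 + C2 = -5 and y'(0) = -3/4 - 2*C1 + 4*C2 = 1. Solving gives C1 = -89/24, C2 = -17/12.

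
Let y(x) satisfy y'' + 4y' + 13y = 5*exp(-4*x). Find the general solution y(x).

y = 5*exp(-4*x)/13 + C1*cos(3*x)*exp(-2*x) + C2*exp(-2*x)*sin(3*x)

Characteristic equation r² + 4r + 13 = 0 has discriminant (4)² - 4·(13) = -36 < 0, so r = -2 ± 3i.
Hence y_h = C1*cos(3*x)*exp(-2*x) + C2*exp(-2*x)*sin(3*x).
Try y_p = A*exp(-4*x). Substituting into the equation and dividing by exp(-4*x) gives A = 5/13, so y_p = 5*exp(-4*x)/13.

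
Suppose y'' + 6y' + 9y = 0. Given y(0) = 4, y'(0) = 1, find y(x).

Characteristic equation r² + 6r + 9 = 0 has discriminant (6)² - 4·(9) = 0, so r = -3 is a repeated root.
Hence y_h = (C1 + C2*x)*exp(-3*x).
Apply the initial conditions: y(0) = C1 = 4 and y'(0) = C2 - 3*C1 = 1. Solving gives C1 = 4, C2 = 13.

y = 4*exp(-3*x) + 13*x*exp(-3*x)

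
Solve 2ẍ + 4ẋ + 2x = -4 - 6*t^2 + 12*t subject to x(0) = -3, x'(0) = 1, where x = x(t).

Divide through by 2: x'' + 2x' + x = -2 - 3*t^2 + 6*t.
Characteristic equation r² + 2r + 1 = 0 has discriminant (2)² - 4·(1) = 0, so r = -1 is a repeated root.
Hence x_h = (C1 + C2*t)*exp(-t).
For the particular solution try x_p = A0 + A1*t + A2*t^2. Substituting and matching coefficients of each power of t gives A0 = -32, A1 = 18, A2 = -3, so x_p = -32 - 3*t^2 + 18*t.
General solution: x = -32 - 3*t^2 + 18*t + C1*exp(-t) + C2*t*exp(-t).
Apply the initial conditions: x(0) = -32 + C1 = -3 and x'(0) = 18 + C2 - C1 = 1. Solving gives C1 = 29, C2 = 12.

x = -32 - 3*t**2 + 18*t + 29*exp(-t) + 12*t*exp(-t)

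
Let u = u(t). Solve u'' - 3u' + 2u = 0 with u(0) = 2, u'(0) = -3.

u = -5*exp(2*t) + 7*exp(t)

Characteristic equation r² - 3r + 2 = 0 factors as (r - 1)(r - 2) = 0, so r = 1, 2.
Hence u_h = C1*exp(t) + C2*exp(2*t).
Apply the initial conditions: u(0) = C1 + C2 = 2 and u'(0) = C1 + 2*C2 = -3. Solving gives C1 = 7, C2 = -5.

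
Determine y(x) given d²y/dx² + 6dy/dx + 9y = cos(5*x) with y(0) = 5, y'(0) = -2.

Characteristic equation r² + 6r + 9 = 0 has discriminant (6)² - 4·(9) = 0, so r = -3 is a repeated root.
Hence y_h = (C1 + C2*x)*exp(-3*x).
Try y_p = A*cos(5*x) + B*sin(5*x). Substituting and equating the coefficients of cos(5x) and sin(5x) gives A = -4/289, B = 15/578, so y_p = -4*cos(5*x)/289 + 15*sin(5*x)/578.
General solution: y = -4*cos(5*x)/289 + 15*sin(5*x)/578 + C1*exp(-3*x) + C2*x*exp(-3*x).
Apply the initial conditions: y(0) = -4/289 + C1 = 5 and y'(0) = 75/578 + C2 - 3*C1 = -2. Solving gives C1 = 1449/289, C2 = 439/34.

y = -4*cos(5*x)/289 + 15*sin(5*x)/578 + 1449*exp(-3*x)/289 + 439*x*exp(-3*x)/34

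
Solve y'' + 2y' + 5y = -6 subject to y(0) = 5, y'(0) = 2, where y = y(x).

y = -6/5 + 31*cos(2*x)*exp(-x)/5 + 41*exp(-x)*sin(2*x)/10

Characteristic equation r² + 2r + 5 = 0 has discriminant (2)² - 4·(5) = -16 < 0, so r = -1 ± 2i.
Hence y_h = C1*cos(2*x)*exp(-x) + C2*exp(-x)*sin(2*x).
For the particular solution try y_p = A0. Substituting and matching coefficients of each power of x gives A0 = -6/5, so y_p = -6/5.
General solution: y = -6/5 + C1*cos(2*x)*exp(-x) + C2*exp(-x)*sin(2*x).
Apply the initial conditions: y(0) = -6/5 + C1 = 5 and y'(0) = -C1 + 2*C2 = 2. Solving gives C1 = 31/5, C2 = 41/10.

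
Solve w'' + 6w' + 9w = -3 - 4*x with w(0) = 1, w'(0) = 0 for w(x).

Characteristic equation r² + 6r + 9 = 0 has discriminant (6)² - 4·(9) = 0, so r = -3 is a repeated root.
Hence w_h = (C1 + C2*x)*exp(-3*x).
For the particular solution try w_p = A0 + A1*x. Substituting and matching coefficients of each power of x gives A0 = -1/27, A1 = -4/9, so w_p = -1/27 - 4*x/9.
General solution: w = -1/27 - 4*x/9 + C1*exp(-3*x) + C2*x*exp(-3*x).
Apply the initial conditions: w(0) = -1/27 + C1 = 1 and w'(0) = -4/9 + C2 - 3*C1 = 0. Solving gives C1 = 28/27, C2 = 32/9.

w = -1/27 - 4*x/9 + 28*exp(-3*x)/27 + 32*x*exp(-3*x)/9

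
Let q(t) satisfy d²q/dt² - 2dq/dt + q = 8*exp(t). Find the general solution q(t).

q = C1*exp(t) + 4*t**2*exp(t) + C2*t*exp(t)

Characteristic equation r² - 2r + 1 = 0 has discriminant (-2)² - 4·(1) = 0, so r = 1 is a repeated root.
Hence q_h = (C1 + C2*t)*exp(t).
Since exp(t) solves the homogeneous equation (r = 1 is a root of multiplicity 2), multiply the trial by t^2. Try q_p = A*t^2*exp(t). Substituting into the equation and dividing by exp(t) gives A = 4, so q_p = 4*t^2*exp(t).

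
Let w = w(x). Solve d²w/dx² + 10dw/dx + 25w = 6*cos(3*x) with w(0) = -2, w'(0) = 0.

w = -602*exp(-5*x)/289 + 24*cos(3*x)/289 + 45*sin(3*x)/289 - 185*x*exp(-5*x)/17

Characteristic equation r² + 10r + 25 = 0 has discriminant (10)² - 4·(25) = 0, so r = -5 is a repeated root.
Hence w_h = (C1 + C2*x)*exp(-5*x).
Try w_p = A*cos(3*x) + B*sin(3*x). Substituting and equating the coefficients of cos(3x) and sin(3x) gives A = 24/289, B = 45/289, so w_p = 24*cos(3*x)/289 + 45*sin(3*x)/289.
General solution: w = 24*cos(3*x)/289 + 45*sin(3*x)/289 + C1*exp(-5*x) + C2*x*exp(-5*x).
Apply the initial conditions: w(0) = 24/289 + C1 = -2 and w'(0) = 135/289 + C2 - 5*C1 = 0. Solving gives C1 = -602/289, C2 = -185/17.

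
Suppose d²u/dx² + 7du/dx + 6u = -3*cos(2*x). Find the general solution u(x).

Characteristic equation r² + 7r + 6 = 0 factors as (r + 1)(r + 6) = 0, so r = -1, -6.
Hence u_h = C1*exp(-x) + C2*exp(-6*x).
Try u_p = A*cos(2*x) + B*sin(2*x). Substituting and equating the coefficients of cos(2x) and sin(2x) gives A = -3/100, B = -21/100, so u_p = -21*sin(2*x)/100 - 3*cos(2*x)/100.

u = -21*sin(2*x)/100 - 3*cos(2*x)/100 + C1*exp(-x) + C2*exp(-6*x)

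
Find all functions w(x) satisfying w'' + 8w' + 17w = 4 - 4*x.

w = 100/289 - 4*x/17 + C1*cos(x)*exp(-4*x) + C2*exp(-4*x)*sin(x)

Characteristic equation r² + 8r + 17 = 0 has discriminant (8)² - 4·(17) = -4 < 0, so r = -4 ± i.
Hence w_h = C1*cos(x)*exp(-4*x) + C2*exp(-4*x)*sin(x).
For the particular solution try w_p = A0 + A1*x. Substituting and matching coefficients of each power of x gives A0 = 100/289, A1 = -4/17, so w_p = 100/289 - 4*x/17.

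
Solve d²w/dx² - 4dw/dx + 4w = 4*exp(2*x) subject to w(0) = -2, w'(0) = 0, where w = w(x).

w = -2*exp(2*x) + 2*x**2*exp(2*x) + 4*x*exp(2*x)

Characteristic equation r² - 4r + 4 = 0 has discriminant (-4)² - 4·(4) = 0, so r = 2 is a repeated root.
Hence w_h = (C1 + C2*x)*exp(2*x).
Since exp(2*x) solves the homogeneous equation (r = 2 is a root of multiplicity 2), multiply the trial by x^2. Try w_p = A*x^2*exp(2*x). Substituting into the equation and dividing by exp(2*x) gives A = 2, so w_p = 2*x^2*exp(2*x).
General solution: w = C1*exp(2*x) + 2*x^2*exp(2*x) + C2*x*exp(2*x).
Apply the initial conditions: w(0) = C1 = -2 and w'(0) = C2 + 2*C1 = 0. Solving gives C1 = -2, C2 = 4.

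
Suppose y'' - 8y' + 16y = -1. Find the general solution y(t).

Characteristic equation r² - 8r + 16 = 0 has discriminant (-8)² - 4·(16) = 0, so r = 4 is a repeated root.
Hence y_h = (C1 + C2*t)*exp(4*t).
For the particular solution try y_p = A0. Substituting and matching coefficients of each power of t gives A0 = -1/16, so y_p = -1/16.

y = -1/16 + C1*exp(4*t) + C2*t*exp(4*t)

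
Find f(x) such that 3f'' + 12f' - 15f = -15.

f = 1 + C1*exp(x) + C2*exp(-5*x)

Divide through by 3: f'' + 4f' - 5f = -5.
Characteristic equation r² + 4r - 5 = 0 factors as (r - 1)(r + 5) = 0, so r = 1, -5.
Hence f_h = C1*exp(x) + C2*exp(-5*x).
For the particular solution try f_p = A0. Substituting and matching coefficients of each power of x gives A0 = 1, so f_p = 1.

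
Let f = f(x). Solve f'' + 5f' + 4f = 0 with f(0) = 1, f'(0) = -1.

Characteristic equation r² + 5r + 4 = 0 factors as (r + 4)(r + 1) = 0, so r = -4, -1.
Hence f_h = C1*exp(-4*x) + C2*exp(-x).
Apply the initial conditions: f(0) = C1 + C2 = 1 and f'(0) = -C2 - 4*C1 = -1. Solving gives C1 = 0, C2 = 1.

f = exp(-x)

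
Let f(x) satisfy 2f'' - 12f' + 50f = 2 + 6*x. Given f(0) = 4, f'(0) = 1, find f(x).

Divide through by 2: f'' - 6f' + 25f = 1 + 3*x.
Characteristic equation r² - 6r + 25 = 0 has discriminant (-6)² - 4·(25) = -64 < 0, so r = 3 ± 4i.
Hence f_h = C1*cos(4*x)*exp(3*x) + C2*exp(3*x)*sin(4*x).
For the particular solution try f_p = A0 + A1*x. Substituting and matching coefficients of each power of x gives A0 = 43/625, A1 = 3/25, so f_p = 43/625 + 3*x/25.
General solution: f = 43/625 + 3*x/25 + C1*cos(4*x)*exp(3*x) + C2*exp(3*x)*sin(4*x).
Apply the initial conditions: f(0) = 43/625 + C1 = 4 and f'(0) = 3/25 + 3*C1 + 4*C2 = 1. Solving gives C1 = 2457/625, C2 = -6821/2500.

f = 43/625 + 3*x/25 - 6821*exp(3*x)*sin(4*x)/2500 + 2457*cos(4*x)*exp(3*x)/625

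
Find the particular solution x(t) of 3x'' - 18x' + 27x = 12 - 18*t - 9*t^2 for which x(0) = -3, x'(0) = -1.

Divide through by 3: x'' - 6x' + 9x = 4 - 6*t - 3*t^2.
Characteristic equation r² - 6r + 9 = 0 has discriminant (-6)² - 4·(9) = 0, so r = 3 is a repeated root.
Hence x_h = (C1 + C2*t)*exp(3*t).
For the particular solution try x_p = A0 + A1*t + A2*t^2. Substituting and matching coefficients of each power of t gives A0 = -2/9, A1 = -10/9, A2 = -1/3, so x_p = -2/9 - 10*t/9 - t^2/3.
General solution: x = -2/9 - 10*t/9 - t^2/3 + C1*exp(3*t) + C2*t*exp(3*t).
Apply the initial conditions: x(0) = -2/9 + C1 = -3 and x'(0) = -10/9 + C2 + 3*C1 = -1. Solving gives C1 = -25/9, C2 = 76/9.

x = -2/9 - 25*exp(3*t)/9 - 10*t/9 - t**2/3 + 76*t*exp(3*t)/9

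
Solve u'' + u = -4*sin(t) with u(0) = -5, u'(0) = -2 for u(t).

u = -5*cos(t) - 4*sin(t) + 2*t*cos(t)

Characteristic equation r² + 1 = 0 has discriminant (0)² - 4·(1) = -4 < 0, so r = ± i.
Hence u_h = C1*cos(t) + C2*sin(t).
Since ±1i are characteristic roots, multiply the trial by t. Try u_p = t*(A*cos(t) + B*sin(t)). Substituting and equating the coefficients of cos(t) and sin(t) gives A = 2, B = 0, so u_p = 2*t*cos(t).
General solution: u = C1*cos(t) + C2*sin(t) + 2*t*cos(t).
Apply the initial conditions: u(0) = C1 = -5 and u'(0) = 2 + C2 = -2. Solving gives C1 = -5, C2 = -4.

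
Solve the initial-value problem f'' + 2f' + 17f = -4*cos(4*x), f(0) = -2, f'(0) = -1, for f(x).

Characteristic equation r² + 2r + 17 = 0 has discriminant (2)² - 4·(17) = -64 < 0, so r = -1 ± 4i.
Hence f_h = C1*cos(4*x)*exp(-x) + C2*exp(-x)*sin(4*x).
Try f_p = A*cos(4*x) + B*sin(4*x). Substituting and equating the coefficients of cos(4x) and sin(4x) gives A = -4/65, B = -32/65, so f_p = -32*sin(4*x)/65 - 4*cos(4*x)/65.
General solution: f = -32*sin(4*x)/65 - 4*cos(4*x)/65 + C1*cos(4*x)*exp(-x) + C2*exp(-x)*sin(4*x).
Apply the initial conditions: f(0) = -4/65 + C1 = -2 and f'(0) = -128/65 - C1 + 4*C2 = -1. Solving gives C1 = -126/65, C2 = -63/260.

f = -32*sin(4*x)/65 - 4*cos(4*x)/65 - 126*cos(4*x)*exp(-x)/65 - 63*exp(-x)*sin(4*x)/260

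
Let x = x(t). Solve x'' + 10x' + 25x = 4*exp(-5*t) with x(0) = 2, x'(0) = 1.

x = 2*exp(-5*t) + 2*t**2*exp(-5*t) + 11*t*exp(-5*t)

Characteristic equation r² + 10r + 25 = 0 has discriminant (10)² - 4·(25) = 0, so r = -5 is a repeated root.
Hence x_h = (C1 + C2*t)*exp(-5*t).
Since exp(-5*t) solves the homogeneous equation (r = -5 is a root of multiplicity 2), multiply the trial by t^2. Try x_p = A*t^2*exp(-5*t). Substituting into the equation and dividing by exp(-5*t) gives A = 2, so x_p = 2*t^2*exp(-5*t).
General solution: x = C1*exp(-5*t) + 2*t^2*exp(-5*t) + C2*t*exp(-5*t).
Apply the initial conditions: x(0) = C1 = 2 and x'(0) = C2 - 5*C1 = 1. Solving gives C1 = 2, C2 = 11.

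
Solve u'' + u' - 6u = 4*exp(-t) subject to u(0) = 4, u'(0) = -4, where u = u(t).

Characteristic equation r² + r - 6 = 0 factors as (r - 2)(r + 3) = 0, so r = 2, -3.
Hence u_h = C1*exp(2*t) + C2*exp(-3*t).
Try u_p = A*exp(-t). Substituting into the equation and dividing by exp(-t) gives A = -2/3, so u_p = -2*exp(-t)/3.
General solution: u = -2*exp(-t)/3 + C1*exp(2*t) + C2*exp(-3*t).
Apply the initial conditions: u(0) = -2/3 + C1 + C2 = 4 and u'(0) = 2/3 - 3*C2 + 2*C1 = -4. Solving gives C1 = 28/15, C2 = 14/5.

u = -2*exp(-t)/3 + 14*exp(-3*t)/5 + 28*exp(2*t)/15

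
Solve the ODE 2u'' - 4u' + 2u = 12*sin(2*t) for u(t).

u = -18*sin(2*t)/25 + 24*cos(2*t)/25 + C1*exp(t) + C2*t*exp(t)

Divide through by 2: u'' - 2u' + u = 6*sin(2*t).
Characteristic equation r² - 2r + 1 = 0 has discriminant (-2)² - 4·(1) = 0, so r = 1 is a repeated root.
Hence u_h = (C1 + C2*t)*exp(t).
Try u_p = A*cos(2*t) + B*sin(2*t). Substituting and equating the coefficients of cos(2t) and sin(2t) gives A = 24/25, B = -18/25, so u_p = -18*sin(2*t)/25 + 24*cos(2*t)/25.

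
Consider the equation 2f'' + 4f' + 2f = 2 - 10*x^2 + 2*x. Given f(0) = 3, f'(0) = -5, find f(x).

f = -31 - 5*x**2 + 21*x + 34*exp(-x) + 8*x*exp(-x)

Divide through by 2: f'' + 2f' + f = 1 + x - 5*x^2.
Characteristic equation r² + 2r + 1 = 0 has discriminant (2)² - 4·(1) = 0, so r = -1 is a repeated root.
Hence f_h = (C1 + C2*x)*exp(-x).
For the particular solution try f_p = A0 + A1*x + A2*x^2. Substituting and matching coefficients of each power of x gives A0 = -31, A1 = 21, A2 = -5, so f_p = -31 - 5*x^2 + 21*x.
General solution: f = -31 - 5*x^2 + 21*x + C1*exp(-x) + C2*x*exp(-x).
Apply the initial conditions: f(0) = -31 + C1 = 3 and f'(0) = 21 + C2 - C1 = -5. Solving gives C1 = 34, C2 = 8.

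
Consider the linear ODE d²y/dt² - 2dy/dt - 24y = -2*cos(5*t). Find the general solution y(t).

Characteristic equation r² - 2r - 24 = 0 factors as (r + 4)(r - 6) = 0, so r = -4, 6.
Hence y_h = C1*exp(-4*t) + C2*exp(6*t).
Try y_p = A*cos(5*t) + B*sin(5*t). Substituting and equating the coefficients of cos(5t) and sin(5t) gives A = 98/2501, B = 20/2501, so y_p = 20*sin(5*t)/2501 + 98*cos(5*t)/2501.

y = 20*sin(5*t)/2501 + 98*cos(5*t)/2501 + C1*exp(-4*t) + C2*exp(6*t)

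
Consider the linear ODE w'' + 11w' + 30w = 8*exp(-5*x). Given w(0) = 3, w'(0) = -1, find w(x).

Characteristic equation r² + 11r + 30 = 0 factors as (r + 5)(r + 6) = 0, so r = -5, -6.
Hence w_h = C1*exp(-5*x) + C2*exp(-6*x).
Since exp(-5*x) solves the homogeneous equation (r = -5 is a root of multiplicity 1), multiply the trial by x. Try w_p = A*x*exp(-5*x). Substituting into the equation and dividing by exp(-5*x) gives A = 8, so w_p = 8*x*exp(-5*x).
General solution: w = C1*exp(-5*x) + C2*exp(-6*x) + 8*x*exp(-5*x).
Apply the initial conditions: w(0) = C1 + C2 = 3 and w'(0) = 8 - 6*C2 - 5*C1 = -1. Solving gives C1 = 9, C2 = -6.

w = -6*exp(-6*x) + 9*exp(-5*x) + 8*x*exp(-5*x)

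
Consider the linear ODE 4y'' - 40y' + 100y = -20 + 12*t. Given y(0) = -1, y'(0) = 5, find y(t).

y = -19/125 - 106*exp(5*t)/125 + 3*t/25 + 228*t*exp(5*t)/25

Divide through by 4: y'' - 10y' + 25y = -5 + 3*t.
Characteristic equation r² - 10r + 25 = 0 has discriminant (-10)² - 4·(25) = 0, so r = 5 is a repeated root.
Hence y_h = (C1 + C2*t)*exp(5*t).
For the particular solution try y_p = A0 + A1*t. Substituting and matching coefficients of each power of t gives A0 = -19/125, A1 = 3/25, so y_p = -19/125 + 3*t/25.
General solution: y = -19/125 + 3*t/25 + C1*exp(5*t) + C2*t*exp(5*t).
Apply the initial conditions: y(0) = -19/125 + C1 = -1 and y'(0) = 3/25 + C2 + 5*C1 = 5. Solving gives C1 = -106/125, C2 = 228/25.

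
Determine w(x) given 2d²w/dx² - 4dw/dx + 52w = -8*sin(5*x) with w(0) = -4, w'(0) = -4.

w = -40*cos(5*x)/101 - 4*sin(5*x)/101 - 364*cos(5*x)*exp(x)/101 - 4*exp(x)*sin(5*x)/101

Divide through by 2: w'' - 2w' + 26w = -4*sin(5*x).
Characteristic equation r² - 2r + 26 = 0 has discriminant (-2)² - 4·(26) = -100 < 0, so r = 1 ± 5i.
Hence w_h = C1*cos(5*x)*exp(x) + C2*exp(x)*sin(5*x).
Try w_p = A*cos(5*x) + B*sin(5*x). Substituting and equating the coefficients of cos(5x) and sin(5x) gives A = -40/101, B = -4/101, so w_p = -40*cos(5*x)/101 - 4*sin(5*x)/101.
General solution: w = -40*cos(5*x)/101 - 4*sin(5*x)/101 + C1*cos(5*x)*exp(x) + C2*exp(x)*sin(5*x).
Apply the initial conditions: w(0) = -40/101 + C1 = -4 and w'(0) = -20/101 + C1 + 5*C2 = -4. Solving gives C1 = -364/101, C2 = -4/101.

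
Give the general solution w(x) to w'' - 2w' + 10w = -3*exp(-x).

Characteristic equation r² - 2r + 10 = 0 has discriminant (-2)² - 4·(10) = -36 < 0, so r = 1 ± 3i.
Hence w_h = C1*cos(3*x)*exp(x) + C2*exp(x)*sin(3*x).
Try w_p = A*exp(-x). Substituting into the equation and dividing by exp(-x) gives A = -3/13, so w_p = -3*exp(-x)/13.

w = -3*exp(-x)/13 + C1*cos(3*x)*exp(x) + C2*exp(x)*sin(3*x)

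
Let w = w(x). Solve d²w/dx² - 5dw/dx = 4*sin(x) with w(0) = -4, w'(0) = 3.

Characteristic equation r² - 5r = 0 factors as (r - 5)r = 0, so r = 5, 0.
Hence w_h = C1*exp(5*x) + C2.
Try w_p = A*cos(x) + B*sin(x). Substituting and equating the coefficients of cos(x) and sin(x) gives A = 10/13, B = -2/13, so w_p = -2*sin(x)/13 + 10*cos(x)/13.
General solution: w = C2 - 2*sin(x)/13 + 10*cos(x)/13 + C1*exp(5*x).
Apply the initial conditions: w(0) = 10/13 + C1 + C2 = -4 and w'(0) = -2/13 + 5*C1 = 3. Solving gives C1 = 41/65, C2 = -27/5.

w = -27/5 - 2*sin(x)/13 + 10*cos(x)/13 + 41*exp(5*x)/65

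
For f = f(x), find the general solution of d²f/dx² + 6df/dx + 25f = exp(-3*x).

f = exp(-3*x)/16 + C1*cos(4*x)*exp(-3*x) + C2*exp(-3*x)*sin(4*x)

Characteristic equation r² + 6r + 25 = 0 has discriminant (6)² - 4·(25) = -64 < 0, so r = -3 ± 4i.
Hence f_h = C1*cos(4*x)*exp(-3*x) + C2*exp(-3*x)*sin(4*x).
Try f_p = A*exp(-3*x). Substituting into the equation and dividing by exp(-3*x) gives A = 1/16, so f_p = exp(-3*x)/16.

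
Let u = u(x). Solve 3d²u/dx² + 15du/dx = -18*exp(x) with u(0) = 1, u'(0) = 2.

u = 13/5 - exp(x) - 3*exp(-5*x)/5

Divide through by 3: u'' + 5u' = -6*exp(x).
Characteristic equation r² + 5r = 0 factors as (r + 5)r = 0, so r = -5, 0.
Hence u_h = C1*exp(-5*x) + C2.
Try u_p = A*exp(x). Substituting into the equation and dividing by exp(x) gives A = -1, so u_p = -exp(x).
General solution: u = C2 - exp(x) + C1*exp(-5*x).
Apply the initial conditions: u(0) = -1 + C1 + C2 = 1 and u'(0) = -1 - 5*C1 = 2. Solving gives C1 = -3/5, C2 = 13/5.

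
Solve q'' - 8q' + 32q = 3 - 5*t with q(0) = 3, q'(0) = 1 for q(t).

q = 7/128 - 5*t/32 - 85*exp(4*t)*sin(4*t)/32 + 377*cos(4*t)*exp(4*t)/128

Characteristic equation r² - 8r + 32 = 0 has discriminant (-8)² - 4·(32) = -64 < 0, so r = 4 ± 4i.
Hence q_h = C1*cos(4*t)*exp(4*t) + C2*exp(4*t)*sin(4*t).
For the particular solution try q_p = A0 + A1*t. Substituting and matching coefficients of each power of t gives A0 = 7/128, A1 = -5/32, so q_p = 7/128 - 5*t/32.
General solution: q = 7/128 - 5*t/32 + C1*cos(4*t)*exp(4*t) + C2*exp(4*t)*sin(4*t).
Apply the initial conditions: q(0) = 7/128 + C1 = 3 and q'(0) = -5/32 + 4*C1 + 4*C2 = 1. Solving gives C1 = 377/128, C2 = -85/32.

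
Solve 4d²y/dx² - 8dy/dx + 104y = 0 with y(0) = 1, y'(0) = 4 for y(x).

Divide through by 4: y'' - 2y' + 26y = 0.
Characteristic equation r² - 2r + 26 = 0 has discriminant (-2)² - 4·(26) = -100 < 0, so r = 1 ± 5i.
Hence y_h = C1*cos(5*x)*exp(x) + C2*exp(x)*sin(5*x).
Apply the initial conditions: y(0) = C1 = 1 and y'(0) = C1 + 5*C2 = 4. Solving gives C1 = 1, C2 = 3/5.

y = cos(5*x)*exp(x) + 3*exp(x)*sin(5*x)/5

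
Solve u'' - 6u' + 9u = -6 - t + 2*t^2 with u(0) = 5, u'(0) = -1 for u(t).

Characteristic equation r² - 6r + 9 = 0 has discriminant (-6)² - 4·(9) = 0, so r = 3 is a repeated root.
Hence u_h = (C1 + C2*t)*exp(3*t).
For the particular solution try u_p = A0 + A1*t + A2*t^2. Substituting and matching coefficients of each power of t gives A0 = -16/27, A1 = 5/27, A2 = 2/9, so u_p = -16/27 + 2*t^2/9 + 5*t/27.
General solution: u = -16/27 + 2*t^2/9 + 5*t/27 + C1*exp(3*t) + C2*t*exp(3*t).
Apply the initial conditions: u(0) = -16/27 + C1 = 5 and u'(0) = 5/27 + C2 + 3*C1 = -1. Solving gives C1 = 151/27, C2 = -485/27.

u = -16/27 + 2*t**2/9 + 5*t/27 + 151*exp(3*t)/27 - 485*t*exp(3*t)/27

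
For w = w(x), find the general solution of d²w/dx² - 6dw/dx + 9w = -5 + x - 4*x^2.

w = -7/9 - 13*x/27 - 4*x**2/9 + C1*exp(3*x) + C2*x*exp(3*x)

Characteristic equation r² - 6r + 9 = 0 has discriminant (-6)² - 4·(9) = 0, so r = 3 is a repeated root.
Hence w_h = (C1 + C2*x)*exp(3*x).
For the particular solution try w_p = A0 + A1*x + A2*x^2. Substituting and matching coefficients of each power of x gives A0 = -7/9, A1 = -13/27, A2 = -4/9, so w_p = -7/9 - 13*x/27 - 4*x^2/9.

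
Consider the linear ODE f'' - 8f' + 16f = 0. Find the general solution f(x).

Characteristic equation r² - 8r + 16 = 0 has discriminant (-8)² - 4·(16) = 0, so r = 4 is a repeated root.
Hence f_h = (C1 + C2*x)*exp(4*x).

f = C1*exp(4*x) + C2*x*exp(4*x)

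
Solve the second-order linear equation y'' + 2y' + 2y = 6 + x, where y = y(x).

y = 5/2 + x/2 + C1*cos(x)*exp(-x) + C2*exp(-x)*sin(x)

Characteristic equation r² + 2r + 2 = 0 has discriminant (2)² - 4·(2) = -4 < 0, so r = -1 ± i.
Hence y_h = C1*cos(x)*exp(-x) + C2*exp(-x)*sin(x).
For the particular solution try y_p = A0 + A1*x. Substituting and matching coefficients of each power of x gives A0 = 5/2, A1 = 1/2, so y_p = 5/2 + x/2.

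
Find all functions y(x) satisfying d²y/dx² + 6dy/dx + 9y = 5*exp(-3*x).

Characteristic equation r² + 6r + 9 = 0 has discriminant (6)² - 4·(9) = 0, so r = -3 is a repeated root.
Hence y_h = (C1 + C2*x)*exp(-3*x).
Since exp(-3*x) solves the homogeneous equation (r = -3 is a root of multiplicity 2), multiply the trial by x^2. Try y_p = A*x^2*exp(-3*x). Substituting into the equation and dividing by exp(-3*x) gives A = 5/2, so y_p = 5*x^2*exp(-3*x)/2.

y = C1*exp(-3*x) + 5*x**2*exp(-3*x)/2 + C2*x*exp(-3*x)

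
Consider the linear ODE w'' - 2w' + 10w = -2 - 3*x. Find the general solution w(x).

w = -13/50 - 3*x/10 + C1*cos(3*x)*exp(x) + C2*exp(x)*sin(3*x)

Characteristic equation r² - 2r + 10 = 0 has discriminant (-2)² - 4·(10) = -36 < 0, so r = 1 ± 3i.
Hence w_h = C1*cos(3*x)*exp(x) + C2*exp(x)*sin(3*x).
For the particular solution try w_p = A0 + A1*x. Substituting and matching coefficients of each power of x gives A0 = -13/50, A1 = -3/10, so w_p = -13/50 - 3*x/10.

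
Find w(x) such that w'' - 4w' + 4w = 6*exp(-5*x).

Characteristic equation r² - 4r + 4 = 0 has discriminant (-4)² - 4·(4) = 0, so r = 2 is a repeated root.
Hence w_h = (C1 + C2*x)*exp(2*x).
Try w_p = A*exp(-5*x). Substituting into the equation and dividing by exp(-5*x) gives A = 6/49, so w_p = 6*exp(-5*x)/49.

w = 6*exp(-5*x)/49 + C1*exp(2*x) + C2*x*exp(2*x)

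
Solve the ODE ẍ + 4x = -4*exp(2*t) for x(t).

x = -exp(2*t)/2 + C1*cos(2*t) + C2*sin(2*t)

Characteristic equation r² + 4 = 0 has discriminant (0)² - 4·(4) = -16 < 0, so r = ± 2i.
Hence x_h = C1*cos(2*t) + C2*sin(2*t).
Try x_p = A*exp(2*t). Substituting into the equation and dividing by exp(2*t) gives A = -1/2, so x_p = -exp(2*t)/2.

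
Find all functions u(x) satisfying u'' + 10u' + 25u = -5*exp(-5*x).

u = C1*exp(-5*x) - 5*x**2*exp(-5*x)/2 + C2*x*exp(-5*x)

Characteristic equation r² + 10r + 25 = 0 has discriminant (10)² - 4·(25) = 0, so r = -5 is a repeated root.
Hence u_h = (C1 + C2*x)*exp(-5*x).
Since exp(-5*x) solves the homogeneous equation (r = -5 is a root of multiplicity 2), multiply the trial by x^2. Try u_p = A*x^2*exp(-5*x). Substituting into the equation and dividing by exp(-5*x) gives A = -5/2, so u_p = -5*x^2*exp(-5*x)/2.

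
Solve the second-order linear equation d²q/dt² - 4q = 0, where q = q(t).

Characteristic equation r² - 4 = 0 factors as (r + 2)(r - 2) = 0, so r = -2, 2.
Hence q_h = C1*exp(-2*t) + C2*exp(2*t).

q = C1*exp(-2*t) + C2*exp(2*t)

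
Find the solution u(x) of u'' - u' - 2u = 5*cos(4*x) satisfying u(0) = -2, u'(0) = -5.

Characteristic equation r² - r - 2 = 0 factors as (r - 2)(r + 1) = 0, so r = 2, -1.
Hence u_h = C1*exp(2*x) + C2*exp(-x).
Try u_p = A*cos(4*x) + B*sin(4*x). Substituting and equating the coefficients of cos(4x) and sin(4x) gives A = -9/34, B = -1/17, so u_p = -9*cos(4*x)/34 - sin(4*x)/17.
General solution: u = -9*cos(4*x)/34 - sin(4*x)/17 + C1*exp(2*x) + C2*exp(-x).
Apply the initial conditions: u(0) = -9/34 + C1 + C2 = -2 and u'(0) = -4/17 - C2 + 2*C1 = -5. Solving gives C1 = -13/6, C2 = 22/51.

u = -13*exp(2*x)/6 - 9*cos(4*x)/34 - sin(4*x)/17 + 22*exp(-x)/51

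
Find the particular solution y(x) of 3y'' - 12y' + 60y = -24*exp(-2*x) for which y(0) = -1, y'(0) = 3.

y = -exp(-2*x)/4 + exp(2*x)*sin(4*x) - 3*cos(4*x)*exp(2*x)/4

Divide through by 3: y'' - 4y' + 20y = -8*exp(-2*x).
Characteristic equation r² - 4r + 20 = 0 has discriminant (-4)² - 4·(20) = -64 < 0, so r = 2 ± 4i.
Hence y_h = C1*cos(4*x)*exp(2*x) + C2*exp(2*x)*sin(4*x).
Try y_p = A*exp(-2*x). Substituting into the equation and dividing by exp(-2*x) gives A = -1/4, so y_p = -exp(-2*x)/4.
General solution: y = -exp(-2*x)/4 + C1*cos(4*x)*exp(2*x) + C2*exp(2*x)*sin(4*x).
Apply the initial conditions: y(0) = -1/4 + C1 = -1 and y'(0) = 1/2 + 2*C1 + 4*C2 = 3. Solving gives C1 = -3/4, C2 = 1.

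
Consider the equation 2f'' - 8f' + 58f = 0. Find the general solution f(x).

Divide through by 2: f'' - 4f' + 29f = 0.
Characteristic equation r² - 4r + 29 = 0 has discriminant (-4)² - 4·(29) = -100 < 0, so r = 2 ± 5i.
Hence f_h = C1*cos(5*x)*exp(2*x) + C2*exp(2*x)*sin(5*x).

f = C1*cos(5*x)*exp(2*x) + C2*exp(2*x)*sin(5*x)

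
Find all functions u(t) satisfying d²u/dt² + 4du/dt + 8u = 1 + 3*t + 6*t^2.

Characteristic equation r² + 4r + 8 = 0 has discriminant (4)² - 4·(8) = -16 < 0, so r = -2 ± 2i.
Hence u_h = C1*cos(2*t)*exp(-2*t) + C2*exp(-2*t)*sin(2*t).
For the particular solution try u_p = A0 + A1*t + A2*t^2. Substituting and matching coefficients of each power of t gives A0 = 1/8, A1 = -3/8, A2 = 3/4, so u_p = 1/8 - 3*t/8 + 3*t^2/4.

u = 1/8 - 3*t/8 + 3*t**2/4 + C1*cos(2*t)*exp(-2*t) + C2*exp(-2*t)*sin(2*t)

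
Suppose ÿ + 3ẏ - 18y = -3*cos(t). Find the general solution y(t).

y = -9*sin(t)/370 + 57*cos(t)/370 + C1*exp(-6*t) + C2*exp(3*t)

Characteristic equation r² + 3r - 18 = 0 factors as (r + 6)(r - 3) = 0, so r = -6, 3.
Hence y_h = C1*exp(-6*t) + C2*exp(3*t).
Try y_p = A*cos(t) + B*sin(t). Substituting and equating the coefficients of cos(t) and sin(t) gives A = 57/370, B = -9/370, so y_p = -9*sin(t)/370 + 57*cos(t)/370.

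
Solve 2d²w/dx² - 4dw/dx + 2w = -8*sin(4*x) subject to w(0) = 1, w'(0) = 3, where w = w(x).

Divide through by 2: w'' - 2w' + w = -4*sin(4*x).
Characteristic equation r² - 2r + 1 = 0 has discriminant (-2)² - 4·(1) = 0, so r = 1 is a repeated root.
Hence w_h = (C1 + C2*x)*exp(x).
Try w_p = A*cos(4*x) + B*sin(4*x). Substituting and equating the coefficients of cos(4x) and sin(4x) gives A = -32/289, B = 60/289, so w_p = -32*cos(4*x)/289 + 60*sin(4*x)/289.
General solution: w = -32*cos(4*x)/289 + 60*sin(4*x)/289 + C1*exp(x) + C2*x*exp(x).
Apply the initial conditions: w(0) = -32/289 + C1 = 1 and w'(0) = 240/289 + C1 + C2 = 3. Solving gives C1 = 321/289, C2 = 18/17.

w = -32*cos(4*x)/289 + 60*sin(4*x)/289 + 321*exp(x)/289 + 18*x*exp(x)/17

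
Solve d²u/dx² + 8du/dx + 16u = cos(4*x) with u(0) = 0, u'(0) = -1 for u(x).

u = sin(4*x)/32 - 9*x*exp(-4*x)/8

Characteristic equation r² + 8r + 16 = 0 has discriminant (8)² - 4·(16) = 0, so r = -4 is a repeated root.
Hence u_h = (C1 + C2*x)*exp(-4*x).
Try u_p = A*cos(4*x) + B*sin(4*x). Substituting and equating the coefficients of cos(4x) and sin(4x) gives A = 0, B = 1/32, so u_p = sin(4*x)/32.
General solution: u = sin(4*x)/32 + C1*exp(-4*x) + C2*x*exp(-4*x).
Apply the initial conditions: u(0) = C1 = 0 and u'(0) = 1/8 + C2 - 4*C1 = -1. Solving gives C1 = 0, C2 = -9/8.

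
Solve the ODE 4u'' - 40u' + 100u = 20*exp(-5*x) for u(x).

Divide through by 4: u'' - 10u' + 25u = 5*exp(-5*x).
Characteristic equation r² - 10r + 25 = 0 has discriminant (-10)² - 4·(25) = 0, so r = 5 is a repeated root.
Hence u_h = (C1 + C2*x)*exp(5*x).
Try u_p = A*exp(-5*x). Substituting into the equation and dividing by exp(-5*x) gives A = 1/20, so u_p = exp(-5*x)/20.

u = exp(-5*x)/20 + C1*exp(5*x) + C2*x*exp(5*x)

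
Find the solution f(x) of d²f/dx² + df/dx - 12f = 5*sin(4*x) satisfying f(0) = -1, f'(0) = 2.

Characteristic equation r² + r - 12 = 0 factors as (r - 3)(r + 4) = 0, so r = 3, -4.
Hence f_h = C1*exp(3*x) + C2*exp(-4*x).
Try f_p = A*cos(4*x) + B*sin(4*x). Substituting and equating the coefficients of cos(4x) and sin(4x) gives A = -1/40, B = -7/40, so f_p = -7*sin(4*x)/40 - cos(4*x)/40.
General solution: f = -7*sin(4*x)/40 - cos(4*x)/40 + C1*exp(3*x) + C2*exp(-4*x).
Apply the initial conditions: f(0) = -1/40 + C1 + C2 = -1 and f'(0) = -7/10 - 4*C2 + 3*C1 = 2. Solving gives C1 = -6/35, C2 = -45/56.

f = -45*exp(-4*x)/56 - 7*sin(4*x)/40 - 6*exp(3*x)/35 - cos(4*x)/40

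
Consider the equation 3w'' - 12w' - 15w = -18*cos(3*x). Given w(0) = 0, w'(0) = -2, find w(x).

Divide through by 3: w'' - 4w' - 5w = -6*cos(3*x).
Characteristic equation r² - 4r - 5 = 0 factors as (r - 5)(r + 1) = 0, so r = 5, -1.
Hence w_h = C1*exp(5*x) + C2*exp(-x).
Try w_p = A*cos(3*x) + B*sin(3*x). Substituting and equating the coefficients of cos(3x) and sin(3x) gives A = 21/85, B = 18/85, so w_p = 18*sin(3*x)/85 + 21*cos(3*x)/85.
General solution: w = 18*sin(3*x)/85 + 21*cos(3*x)/85 + C1*exp(5*x) + C2*exp(-x).
Apply the initial conditions: w(0) = 21/85 + C1 + C2 = 0 and w'(0) = 54/85 - C2 + 5*C1 = -2. Solving gives C1 = -49/102, C2 = 7/30.

w = -49*exp(5*x)/102 + 7*exp(-x)/30 + 18*sin(3*x)/85 + 21*cos(3*x)/85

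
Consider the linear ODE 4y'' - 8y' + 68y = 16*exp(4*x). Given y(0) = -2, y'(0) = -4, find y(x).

Divide through by 4: y'' - 2y' + 17y = 4*exp(4*x).
Characteristic equation r² - 2r + 17 = 0 has discriminant (-2)² - 4·(17) = -64 < 0, so r = 1 ± 4i.
Hence y_h = C1*cos(4*x)*exp(x) + C2*exp(x)*sin(4*x).
Try y_p = A*exp(4*x). Substituting into the equation and dividing by exp(4*x) gives A = 4/25, so y_p = 4*exp(4*x)/25.
General solution: y = 4*exp(4*x)/25 + C1*cos(4*x)*exp(x) + C2*exp(x)*sin(4*x).
Apply the initial conditions: y(0) = 4/25 + C1 = -2 and y'(0) = 16/25 + C1 + 4*C2 = -4. Solving gives C1 = -54/25, C2 = -31/50.

y = 4*exp(4*x)/25 - 54*cos(4*x)*exp(x)/25 - 31*exp(x)*sin(4*x)/50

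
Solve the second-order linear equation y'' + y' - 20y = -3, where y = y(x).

y = 3/20 + C1*exp(4*x) + C2*exp(-5*x)

Characteristic equation r² + r - 20 = 0 factors as (r - 4)(r + 5) = 0, so r = 4, -5.
Hence y_h = C1*exp(4*x) + C2*exp(-5*x).
For the particular solution try y_p = A0. Substituting and matching coefficients of each power of x gives A0 = 3/20, so y_p = 3/20.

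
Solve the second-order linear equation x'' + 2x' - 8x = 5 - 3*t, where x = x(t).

x = -17/32 + 3*t/8 + C1*exp(2*t) + C2*exp(-4*t)

Characteristic equation r² + 2r - 8 = 0 factors as (r - 2)(r + 4) = 0, so r = 2, -4.
Hence x_h = C1*exp(2*t) + C2*exp(-4*t).
For the particular solution try x_p = A0 + A1*t. Substituting and matching coefficients of each power of t gives A0 = -17/32, A1 = 3/8, so x_p = -17/32 + 3*t/8.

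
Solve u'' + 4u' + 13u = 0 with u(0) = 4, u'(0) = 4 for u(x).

u = 4*cos(3*x)*exp(-2*x) + 4*exp(-2*x)*sin(3*x)

Characteristic equation r² + 4r + 13 = 0 has discriminant (4)² - 4·(13) = -36 < 0, so r = -2 ± 3i.
Hence u_h = C1*cos(3*x)*exp(-2*x) + C2*exp(-2*x)*sin(3*x).
Apply the initial conditions: u(0) = C1 = 4 and u'(0) = -2*C1 + 3*C2 = 4. Solving gives C1 = 4, C2 = 4.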